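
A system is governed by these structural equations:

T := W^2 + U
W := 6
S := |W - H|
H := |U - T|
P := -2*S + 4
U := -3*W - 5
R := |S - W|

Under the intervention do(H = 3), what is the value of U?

-23

The intervention breaks the incoming arrows to H: H := |U - T| no longer applies, and H = 3.
Since U is not a descendant of the intervened variable, it is unaffected.
U = -3*W - 5  [with W=6]  = -23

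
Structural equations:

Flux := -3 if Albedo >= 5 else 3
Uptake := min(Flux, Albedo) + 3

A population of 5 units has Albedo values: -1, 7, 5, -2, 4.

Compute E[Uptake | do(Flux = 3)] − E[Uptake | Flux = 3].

1.2

The intervention sets Flux=3 in all 5 units regardless of Albedo. Recomputing Uptake per unit gives 2, 6, 6, 1, 6; average 4.2.
E[Uptake|Flux=3] averages over only the 3 units with Flux=3 (Albedo = -1, -2, 4): Uptake = 2, 1, 6, mean 3.
Difference = 4.2 − 3 = 1.2.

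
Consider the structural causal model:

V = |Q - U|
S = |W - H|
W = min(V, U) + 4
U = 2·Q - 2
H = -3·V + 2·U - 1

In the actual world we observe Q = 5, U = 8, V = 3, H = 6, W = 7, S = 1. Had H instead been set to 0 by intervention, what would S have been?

Under do(H=0), the mechanism H = -3·V + 2·U - 1 is discarded; H is fixed at 0.
U = 2·Q - 2  [with Q=5]  = 8
V = |Q - U|  [with Q=5, U=8]  = 3
W = min(V, U) + 4  [with V=3, U=8]  = 7
S = |W - H|  [with W=7, H=0]  = 7

7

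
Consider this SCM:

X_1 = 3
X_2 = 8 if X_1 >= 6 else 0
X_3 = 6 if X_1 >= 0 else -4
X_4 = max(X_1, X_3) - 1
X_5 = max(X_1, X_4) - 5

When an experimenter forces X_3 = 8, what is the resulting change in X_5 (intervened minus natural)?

do(X_3=8) replaces the equation X_3 = 6 if X_1 >= 0 else -4 with the constant X_3 = 8.
X_4 = max(X_1, X_3) - 1  [with X_1=3, X_3=8]  = 7
X_5 = max(X_1, X_4) - 5  [with X_1=3, X_4=7]  = 2
Without intervention: X_3 = 6 if X_1 >= 0 else -4  [with X_1=3]  = 6; X_4 = max(X_1, X_3) - 1  [with X_1=3, X_3=6]  = 5; X_5 = max(X_1, X_4) - 5  [with X_1=3, X_4=5]  = 0.
Change = 2 − 0 = 2.

2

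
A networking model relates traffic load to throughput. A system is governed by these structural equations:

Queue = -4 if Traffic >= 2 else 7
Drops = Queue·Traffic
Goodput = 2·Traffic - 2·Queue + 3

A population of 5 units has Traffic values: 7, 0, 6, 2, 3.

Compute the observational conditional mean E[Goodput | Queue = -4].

Observing Queue=-4 restricts to units where Queue's equation naturally yields -4: Traffic ∈ {7, 6, 2, 3}. In that subpopulation Goodput = 25, 23, 15, 17, mean 20.

20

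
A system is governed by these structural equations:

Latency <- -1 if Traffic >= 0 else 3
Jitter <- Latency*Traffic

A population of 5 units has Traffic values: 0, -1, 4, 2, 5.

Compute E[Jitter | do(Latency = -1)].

do(Latency=-1) breaks Latency's dependence on Traffic. With Latency=-1 fixed, Jitter across the units is 0, 1, -4, -2, -5, mean -2.

-2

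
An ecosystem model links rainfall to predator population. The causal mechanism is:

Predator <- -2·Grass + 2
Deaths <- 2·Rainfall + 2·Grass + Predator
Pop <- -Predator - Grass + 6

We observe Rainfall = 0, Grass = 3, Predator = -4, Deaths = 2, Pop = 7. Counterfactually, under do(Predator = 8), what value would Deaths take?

14

The intervention breaks the incoming arrows to Predator: Predator <- -2·Grass + 2 no longer applies, and Predator = 8.
Deaths = 2·Rainfall + 2·Grass + Predator  [with Rainfall=0, Grass=3, Predator=8]  = 14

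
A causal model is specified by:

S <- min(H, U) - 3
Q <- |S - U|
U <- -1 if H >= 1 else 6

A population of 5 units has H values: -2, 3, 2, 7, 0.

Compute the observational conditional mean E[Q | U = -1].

3

Observing U=-1 restricts to units where U's equation naturally yields -1: H ∈ {3, 2, 7}. In that subpopulation Q = 3, 3, 3, mean 3.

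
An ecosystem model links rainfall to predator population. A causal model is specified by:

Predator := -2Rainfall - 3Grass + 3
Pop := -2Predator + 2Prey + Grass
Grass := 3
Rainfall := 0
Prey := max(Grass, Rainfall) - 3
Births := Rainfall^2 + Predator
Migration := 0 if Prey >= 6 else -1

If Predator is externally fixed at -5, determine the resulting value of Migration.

Under do(Predator=-5), the mechanism Predator := -2Rainfall - 3Grass + 3 is discarded; Predator is fixed at -5.
Since Migration is not a descendant of the intervened variable, it is unaffected.
Prey = max(Grass, Rainfall) - 3  [with Grass=3, Rainfall=0]  = 0
Migration = 0 if Prey >= 6 else -1  [with Prey=0]  = -1

-1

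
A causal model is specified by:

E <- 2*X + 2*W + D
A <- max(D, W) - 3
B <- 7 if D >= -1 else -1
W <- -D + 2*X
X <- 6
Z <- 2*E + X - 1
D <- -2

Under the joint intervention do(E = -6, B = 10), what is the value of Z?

Setting E = -6, B = 10 by intervention discards those variables' equations.
Z = 2*E + X - 1  [with E=-6, X=6]  = -7

-7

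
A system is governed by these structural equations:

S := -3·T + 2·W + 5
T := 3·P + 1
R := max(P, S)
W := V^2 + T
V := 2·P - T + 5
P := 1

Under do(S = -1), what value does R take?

1

The intervention breaks the incoming arrows to S: S := -3·T + 2·W + 5 no longer applies, and S = -1.
R = max(P, S)  [with P=1, S=-1]  = 1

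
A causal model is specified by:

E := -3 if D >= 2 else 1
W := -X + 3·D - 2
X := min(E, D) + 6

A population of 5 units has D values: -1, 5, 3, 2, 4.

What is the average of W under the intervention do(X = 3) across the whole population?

Every unit gets X=3 under the intervention. W values become -8, 10, 4, 1, 7; E[W|do(X=3)] = 2.8.

2.8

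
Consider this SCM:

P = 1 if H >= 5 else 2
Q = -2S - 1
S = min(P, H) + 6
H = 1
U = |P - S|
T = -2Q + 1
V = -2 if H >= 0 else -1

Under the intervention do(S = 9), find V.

-2

Under do(S=9), the mechanism S = min(P, H) + 6 is discarded; S is fixed at 9.
Since V is not a descendant of the intervened variable, it is unaffected.
V = -2 if H >= 0 else -1  [with H=1]  = -2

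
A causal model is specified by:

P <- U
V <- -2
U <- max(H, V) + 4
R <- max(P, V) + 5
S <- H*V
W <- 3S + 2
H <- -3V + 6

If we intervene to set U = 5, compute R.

The intervention breaks the incoming arrows to U: U <- max(H, V) + 4 no longer applies, and U = 5.
P = U  [with U=5]  = 5
R = max(P, V) + 5  [with P=5, V=-2]  = 10

10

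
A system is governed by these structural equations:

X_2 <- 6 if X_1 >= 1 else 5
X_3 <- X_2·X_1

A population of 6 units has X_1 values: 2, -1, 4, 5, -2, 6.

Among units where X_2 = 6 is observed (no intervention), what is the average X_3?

Observing X_2=6 restricts to units where X_2's equation naturally yields 6: X_1 ∈ {2, 4, 5, 6}. In that subpopulation X_3 = 12, 24, 30, 36, mean 25.5.

25.5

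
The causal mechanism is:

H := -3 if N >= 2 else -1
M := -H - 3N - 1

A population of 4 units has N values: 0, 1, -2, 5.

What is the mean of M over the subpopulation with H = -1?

1

Observing H=-1 restricts to units where H's equation naturally yields -1: N ∈ {0, 1, -2}. In that subpopulation M = 0, -3, 6, mean 1.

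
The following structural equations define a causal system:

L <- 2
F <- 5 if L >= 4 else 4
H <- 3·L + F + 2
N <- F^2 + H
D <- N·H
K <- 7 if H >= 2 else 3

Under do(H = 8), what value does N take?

24

The intervention breaks the incoming arrows to H: H <- 3·L + F + 2 no longer applies, and H = 8.
F = 5 if L >= 4 else 4  [with L=2]  = 4
N = F^2 + H  [with F=4, H=8]  = 24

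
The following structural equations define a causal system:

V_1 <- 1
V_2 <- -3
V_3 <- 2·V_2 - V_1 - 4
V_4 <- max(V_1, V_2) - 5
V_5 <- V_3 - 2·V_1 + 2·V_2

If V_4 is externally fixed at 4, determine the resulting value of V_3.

-11

Under do(V_4=4), the mechanism V_4 <- max(V_1, V_2) - 5 is discarded; V_4 is fixed at 4.
Since V_3 is not a descendant of the intervened variable, it is unaffected.
V_3 = 2·V_2 - V_1 - 4  [with V_2=-3, V_1=1]  = -11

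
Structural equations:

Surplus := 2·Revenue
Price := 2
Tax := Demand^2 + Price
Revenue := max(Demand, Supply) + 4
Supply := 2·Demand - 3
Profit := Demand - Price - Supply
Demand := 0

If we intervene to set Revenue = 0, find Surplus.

0

The intervention breaks the incoming arrows to Revenue: Revenue := max(Demand, Supply) + 4 no longer applies, and Revenue = 0.
Surplus = 2·Revenue  [with Revenue=0]  = 0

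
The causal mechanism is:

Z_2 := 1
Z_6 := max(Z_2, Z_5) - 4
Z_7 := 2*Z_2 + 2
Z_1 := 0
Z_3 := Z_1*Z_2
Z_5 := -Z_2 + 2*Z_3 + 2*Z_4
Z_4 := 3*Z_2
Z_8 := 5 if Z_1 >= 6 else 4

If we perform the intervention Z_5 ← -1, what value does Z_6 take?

-3

The intervention breaks the incoming arrows to Z_5: Z_5 := -Z_2 + 2*Z_3 + 2*Z_4 no longer applies, and Z_5 = -1.
Z_6 = max(Z_2, Z_5) - 4  [with Z_2=1, Z_5=-1]  = -3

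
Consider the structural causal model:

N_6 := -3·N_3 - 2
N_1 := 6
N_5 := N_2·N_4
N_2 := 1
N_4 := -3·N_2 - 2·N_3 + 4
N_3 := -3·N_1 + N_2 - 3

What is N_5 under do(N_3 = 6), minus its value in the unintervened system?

do(N_3=6) replaces the equation N_3 := -3·N_1 + N_2 - 3 with the constant N_3 = 6.
N_4 = -3·N_2 - 2·N_3 + 4  [with N_2=1, N_3=6]  = -11
N_5 = N_2·N_4  [with N_2=1, N_4=-11]  = -11
Without intervention: N_3 = -3·N_1 + N_2 - 3  [with N_1=6, N_2=1]  = -20; N_4 = -3·N_2 - 2·N_3 + 4  [with N_2=1, N_3=-20]  = 41; N_5 = N_2·N_4  [with N_2=1, N_4=41]  = 41.
Change = -11 − 41 = -52.

-52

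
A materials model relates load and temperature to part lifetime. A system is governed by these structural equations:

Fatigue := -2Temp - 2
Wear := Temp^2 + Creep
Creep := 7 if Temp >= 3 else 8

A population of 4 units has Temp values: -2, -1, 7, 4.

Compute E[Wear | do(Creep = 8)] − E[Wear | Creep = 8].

do(Creep=8) breaks Creep's dependence on Temp. With Creep=8 fixed, Wear across the units is 12, 9, 57, 24, mean 25.5.
Observing Creep=8 restricts to units where Creep's equation naturally yields 8: Temp ∈ {-2, -1}. In that subpopulation Wear = 12, 9, mean 10.5.
Difference = 25.5 − 10.5 = 15.

15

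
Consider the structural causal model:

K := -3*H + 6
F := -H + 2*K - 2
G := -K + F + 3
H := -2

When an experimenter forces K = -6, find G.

Under do(K=-6), the mechanism K := -3*H + 6 is discarded; K is fixed at -6.
F = -H + 2*K - 2  [with H=-2, K=-6]  = -12
G = -K + F + 3  [with K=-6, F=-12]  = -3

-3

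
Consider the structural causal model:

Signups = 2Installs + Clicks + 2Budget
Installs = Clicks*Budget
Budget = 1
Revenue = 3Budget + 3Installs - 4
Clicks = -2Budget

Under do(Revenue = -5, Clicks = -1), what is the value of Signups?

-1

Setting Revenue = -5, Clicks = -1 by intervention discards those variables' equations.
Installs = Clicks*Budget  [with Clicks=-1, Budget=1]  = -1
Signups = 2Installs + Clicks + 2Budget  [with Installs=-1, Clicks=-1, Budget=1]  = -1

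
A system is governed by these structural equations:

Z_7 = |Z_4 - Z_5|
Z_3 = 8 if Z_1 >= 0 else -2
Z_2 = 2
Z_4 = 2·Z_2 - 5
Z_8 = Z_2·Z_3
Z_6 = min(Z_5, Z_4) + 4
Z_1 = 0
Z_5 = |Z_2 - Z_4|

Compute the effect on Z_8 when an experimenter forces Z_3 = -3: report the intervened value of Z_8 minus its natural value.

-22

The intervention breaks the incoming arrows to Z_3: Z_3 = 8 if Z_1 >= 0 else -2 no longer applies, and Z_3 = -3.
Z_8 = Z_2·Z_3  [with Z_2=2, Z_3=-3]  = -6
Without intervention: Z_3 = 8 if Z_1 >= 0 else -2  [with Z_1=0]  = 8; Z_8 = Z_2·Z_3  [with Z_2=2, Z_3=8]  = 16.
Change = -6 − 16 = -22.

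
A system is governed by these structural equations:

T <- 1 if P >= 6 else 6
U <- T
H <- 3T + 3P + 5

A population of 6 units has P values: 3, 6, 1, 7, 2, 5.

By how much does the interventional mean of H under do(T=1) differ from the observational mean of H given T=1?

Under do(T=1), T's equation is replaced by T=1 for every unit. Per-unit H: 17, 26, 11, 29, 14, 23. Mean = 20.
Observing T=1 restricts to units where T's equation naturally yields 1: P ∈ {6, 7}. In that subpopulation H = 26, 29, mean 27.5.
Difference = 20 − 27.5 = -7.5.

-7.5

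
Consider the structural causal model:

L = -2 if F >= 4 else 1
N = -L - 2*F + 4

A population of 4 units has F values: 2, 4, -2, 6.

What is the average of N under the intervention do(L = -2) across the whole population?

1

The intervention sets L=-2 in all 4 units regardless of F. Recomputing N per unit gives 2, -2, 10, -6; average 1.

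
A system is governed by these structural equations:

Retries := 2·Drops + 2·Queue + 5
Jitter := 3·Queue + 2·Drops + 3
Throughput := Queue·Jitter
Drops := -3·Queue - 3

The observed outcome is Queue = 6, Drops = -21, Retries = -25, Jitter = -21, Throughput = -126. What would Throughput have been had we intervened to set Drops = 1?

138

do(Drops=1) replaces the equation Drops := -3·Queue - 3 with the constant Drops = 1.
Jitter = 3·Queue + 2·Drops + 3  [with Queue=6, Drops=1]  = 23
Throughput = Queue·Jitter  [with Queue=6, Jitter=23]  = 138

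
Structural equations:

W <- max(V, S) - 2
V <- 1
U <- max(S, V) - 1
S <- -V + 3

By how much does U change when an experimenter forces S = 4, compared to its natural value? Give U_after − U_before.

2

Under do(S=4), the mechanism S <- -V + 3 is discarded; S is fixed at 4.
U = max(S, V) - 1  [with S=4, V=1]  = 3
Without intervention: S = -V + 3  [with V=1]  = 2; U = max(S, V) - 1  [with S=2, V=1]  = 1.
Change = 3 − 1 = 2.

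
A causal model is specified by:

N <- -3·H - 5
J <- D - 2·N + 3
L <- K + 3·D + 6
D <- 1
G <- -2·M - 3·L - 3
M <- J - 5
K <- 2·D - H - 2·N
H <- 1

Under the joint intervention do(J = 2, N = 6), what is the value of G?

9

The joint intervention fixes J = 2, N = 6, removing each variable's own equation.
K = 2·D - H - 2·N  [with D=1, H=1, N=6]  = -11
L = K + 3·D + 6  [with K=-11, D=1]  = -2
M = J - 5  [with J=2]  = -3
G = -2·M - 3·L - 3  [with M=-3, L=-2]  = 9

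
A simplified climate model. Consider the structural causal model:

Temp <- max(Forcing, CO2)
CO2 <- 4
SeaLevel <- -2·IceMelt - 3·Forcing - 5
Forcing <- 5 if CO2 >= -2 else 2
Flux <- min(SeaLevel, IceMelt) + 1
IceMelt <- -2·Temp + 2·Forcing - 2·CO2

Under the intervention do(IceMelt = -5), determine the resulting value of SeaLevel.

-10

Intervening sets IceMelt = -5 and removes its equation (IceMelt <- -2·Temp + 2·Forcing - 2·CO2).
Forcing = 5 if CO2 >= -2 else 2  [with CO2=4]  = 5
SeaLevel = -2·IceMelt - 3·Forcing - 5  [with IceMelt=-5, Forcing=5]  = -10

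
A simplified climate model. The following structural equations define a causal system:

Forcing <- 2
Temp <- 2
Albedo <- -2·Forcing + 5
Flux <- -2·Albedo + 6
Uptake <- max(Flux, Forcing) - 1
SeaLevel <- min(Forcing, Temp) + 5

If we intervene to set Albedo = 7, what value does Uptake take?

1

The intervention breaks the incoming arrows to Albedo: Albedo <- -2·Forcing + 5 no longer applies, and Albedo = 7.
Flux = -2·Albedo + 6  [with Albedo=7]  = -8
Uptake = max(Flux, Forcing) - 1  [with Flux=-8, Forcing=2]  = 1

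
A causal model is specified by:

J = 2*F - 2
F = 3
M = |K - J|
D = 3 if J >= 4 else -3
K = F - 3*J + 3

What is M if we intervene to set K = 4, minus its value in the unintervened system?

Intervening sets K = 4 and removes its equation (K = F - 3*J + 3).
J = 2*F - 2  [with F=3]  = 4
M = |K - J|  [with K=4, J=4]  = 0
Without intervention: J = 2*F - 2  [with F=3]  = 4; K = F - 3*J + 3  [with F=3, J=4]  = -6; M = |K - J|  [with K=-6, J=4]  = 10.
Change = 0 − 10 = -10.

-10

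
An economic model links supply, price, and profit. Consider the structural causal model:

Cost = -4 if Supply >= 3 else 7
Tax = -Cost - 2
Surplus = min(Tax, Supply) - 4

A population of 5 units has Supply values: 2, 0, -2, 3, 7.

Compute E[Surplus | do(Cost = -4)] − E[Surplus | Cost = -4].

Under do(Cost=-4), Cost's equation is replaced by Cost=-4 for every unit. Per-unit Surplus: -2, -4, -6, -2, -2. Mean = -3.2.
Observing Cost=-4 restricts to units where Cost's equation naturally yields -4: Supply ∈ {3, 7}. In that subpopulation Surplus = -2, -2, mean -2.
Difference = -3.2 − (-2) = -1.2.

-1.2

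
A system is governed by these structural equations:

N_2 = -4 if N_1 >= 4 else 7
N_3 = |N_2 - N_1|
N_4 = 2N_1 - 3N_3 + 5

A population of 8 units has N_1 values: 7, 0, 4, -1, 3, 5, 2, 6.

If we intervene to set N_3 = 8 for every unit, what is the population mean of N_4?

-12.5

do(N_3=8) breaks N_3's dependence on N_1. With N_3=8 fixed, N_4 across the units is -5, -19, -11, -21, -13, -9, -15, -7, mean -12.5.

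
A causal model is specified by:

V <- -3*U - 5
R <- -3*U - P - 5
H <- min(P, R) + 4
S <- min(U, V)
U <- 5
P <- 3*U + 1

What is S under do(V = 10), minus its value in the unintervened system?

25

Intervening sets V = 10 and removes its equation (V <- -3*U - 5).
S = min(U, V)  [with U=5, V=10]  = 5
Without intervention: V = -3*U - 5  [with U=5]  = -20; S = min(U, V)  [with U=5, V=-20]  = -20.
Change = 5 − (-20) = 25.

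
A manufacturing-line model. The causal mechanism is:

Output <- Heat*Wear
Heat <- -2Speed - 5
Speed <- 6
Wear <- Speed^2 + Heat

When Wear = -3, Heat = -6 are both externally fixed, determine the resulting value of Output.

18

The joint intervention fixes Wear = -3, Heat = -6, removing each variable's own equation.
Output = Heat*Wear  [with Heat=-6, Wear=-3]  = 18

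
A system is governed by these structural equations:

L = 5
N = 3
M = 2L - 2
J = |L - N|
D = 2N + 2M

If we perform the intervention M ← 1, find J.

The intervention breaks the incoming arrows to M: M = 2L - 2 no longer applies, and M = 1.
J is not downstream of the intervention, so its value is determined by the original equations.
J = |L - N|  [with L=5, N=3]  = 2

2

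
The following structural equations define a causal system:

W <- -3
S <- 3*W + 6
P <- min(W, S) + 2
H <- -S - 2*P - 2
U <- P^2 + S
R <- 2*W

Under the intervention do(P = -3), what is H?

The intervention breaks the incoming arrows to P: P <- min(W, S) + 2 no longer applies, and P = -3.
S = 3*W + 6  [with W=-3]  = -3
H = -S - 2*P - 2  [with S=-3, P=-3]  = 7

7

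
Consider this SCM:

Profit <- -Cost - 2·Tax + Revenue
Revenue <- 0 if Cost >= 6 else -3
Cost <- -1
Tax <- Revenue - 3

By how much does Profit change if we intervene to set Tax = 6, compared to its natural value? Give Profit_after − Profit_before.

-24

The intervention breaks the incoming arrows to Tax: Tax <- Revenue - 3 no longer applies, and Tax = 6.
Revenue = 0 if Cost >= 6 else -3  [with Cost=-1]  = -3
Profit = -Cost - 2·Tax + Revenue  [with Cost=-1, Tax=6, Revenue=-3]  = -14
Without intervention: Revenue = 0 if Cost >= 6 else -3  [with Cost=-1]  = -3; Tax = Revenue - 3  [with Revenue=-3]  = -6; Profit = -Cost - 2·Tax + Revenue  [with Cost=-1, Tax=-6, Revenue=-3]  = 10.
Change = -14 − 10 = -24.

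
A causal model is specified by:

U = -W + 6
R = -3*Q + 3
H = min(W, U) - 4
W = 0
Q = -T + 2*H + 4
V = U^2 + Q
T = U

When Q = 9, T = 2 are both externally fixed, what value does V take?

45

Setting Q = 9, T = 2 by intervention discards those variables' equations.
U = -W + 6  [with W=0]  = 6
V = U^2 + Q  [with U=6, Q=9]  = 45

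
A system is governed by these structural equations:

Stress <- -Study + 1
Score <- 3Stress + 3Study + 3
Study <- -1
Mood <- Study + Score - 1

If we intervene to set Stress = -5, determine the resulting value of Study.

Under do(Stress=-5), the mechanism Stress <- -Study + 1 is discarded; Stress is fixed at -5.
Study is not downstream of the intervention, so its value is determined by the original equations.

-1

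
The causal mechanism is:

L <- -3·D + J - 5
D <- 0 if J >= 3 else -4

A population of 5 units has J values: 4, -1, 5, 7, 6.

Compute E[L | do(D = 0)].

-0.8

do(D=0) breaks D's dependence on J. With D=0 fixed, L across the units is -1, -6, 0, 2, 1, mean -0.8.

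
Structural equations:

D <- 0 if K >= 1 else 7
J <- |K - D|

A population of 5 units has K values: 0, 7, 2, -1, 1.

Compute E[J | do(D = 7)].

5.2

Under do(D=7), D's equation is replaced by D=7 for every unit. Per-unit J: 7, 0, 5, 8, 6. Mean = 5.2.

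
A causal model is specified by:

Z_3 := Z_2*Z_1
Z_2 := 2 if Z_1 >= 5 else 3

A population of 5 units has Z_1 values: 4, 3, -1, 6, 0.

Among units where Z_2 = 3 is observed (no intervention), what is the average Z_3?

Conditioning on Z_2=3 selects the 4 unit(s) with Z_1 ∈ {4, 3, -1, 0}. Their Z_3 values: 12, 9, -3, 0. Mean = 4.5.

4.5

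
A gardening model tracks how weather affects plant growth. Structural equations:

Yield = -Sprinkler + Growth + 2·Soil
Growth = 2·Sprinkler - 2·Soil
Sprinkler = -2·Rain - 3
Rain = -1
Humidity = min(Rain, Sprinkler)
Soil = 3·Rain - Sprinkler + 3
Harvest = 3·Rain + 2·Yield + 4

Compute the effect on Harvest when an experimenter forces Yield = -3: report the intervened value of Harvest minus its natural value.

-4

Intervening sets Yield = -3 and removes its equation (Yield = -Sprinkler + Growth + 2·Soil).
Harvest = 3·Rain + 2·Yield + 4  [with Rain=-1, Yield=-3]  = -5
Without intervention: Sprinkler = -2·Rain - 3  [with Rain=-1]  = -1; Soil = 3·Rain - Sprinkler + 3  [with Rain=-1, Sprinkler=-1]  = 1; Growth = 2·Sprinkler - 2·Soil  [with Sprinkler=-1, Soil=1]  = -4; Yield = -Sprinkler + Growth + 2·Soil  [with Sprinkler=-1, Growth=-4, Soil=1]  = -1; Harvest = 3·Rain + 2·Yield + 4  [with Rain=-1, Yield=-1]  = -1.
Change = -5 − (-1) = -4.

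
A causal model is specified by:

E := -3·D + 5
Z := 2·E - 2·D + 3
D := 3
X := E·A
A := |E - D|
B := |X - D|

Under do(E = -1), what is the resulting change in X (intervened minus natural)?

do(E=-1) replaces the equation E := -3·D + 5 with the constant E = -1.
A = |E - D|  [with E=-1, D=3]  = 4
X = E·A  [with E=-1, A=4]  = -4
Without intervention: E = -3·D + 5  [with D=3]  = -4; A = |E - D|  [with E=-4, D=3]  = 7; X = E·A  [with E=-4, A=7]  = -28.
Change = -4 − (-28) = 24.

24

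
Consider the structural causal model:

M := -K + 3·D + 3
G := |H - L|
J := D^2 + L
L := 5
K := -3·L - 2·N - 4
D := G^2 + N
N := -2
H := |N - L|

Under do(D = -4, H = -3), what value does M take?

Setting D = -4, H = -3 by intervention discards those variables' equations.
K = -3·L - 2·N - 4  [with L=5, N=-2]  = -15
M = -K + 3·D + 3  [with K=-15, D=-4]  = 6

6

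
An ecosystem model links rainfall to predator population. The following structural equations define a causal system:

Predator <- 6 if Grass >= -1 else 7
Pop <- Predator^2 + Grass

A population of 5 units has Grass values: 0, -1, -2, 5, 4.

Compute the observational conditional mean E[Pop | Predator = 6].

38

E[Pop|Predator=6] averages over only the 4 units with Predator=6 (Grass = 0, -1, 5, 4): Pop = 36, 35, 41, 40, mean 38.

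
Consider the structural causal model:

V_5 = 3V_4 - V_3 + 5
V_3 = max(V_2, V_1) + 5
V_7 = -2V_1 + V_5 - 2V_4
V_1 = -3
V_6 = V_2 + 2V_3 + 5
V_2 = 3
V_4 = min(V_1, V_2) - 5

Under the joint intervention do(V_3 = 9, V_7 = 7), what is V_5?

Setting V_3 = 9, V_7 = 7 by intervention discards those variables' equations.
V_4 = min(V_1, V_2) - 5  [with V_1=-3, V_2=3]  = -8
V_5 = 3V_4 - V_3 + 5  [with V_4=-8, V_3=9]  = -28

-28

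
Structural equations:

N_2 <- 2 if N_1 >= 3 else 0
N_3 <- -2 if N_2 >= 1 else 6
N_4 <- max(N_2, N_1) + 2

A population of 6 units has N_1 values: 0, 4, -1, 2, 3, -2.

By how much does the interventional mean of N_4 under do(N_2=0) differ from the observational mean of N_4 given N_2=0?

Every unit gets N_2=0 under the intervention. N_4 values become 2, 6, 2, 4, 5, 2; E[N_4|do(N_2=0)] = 3.5.
Conditioning on N_2=0 selects the 4 unit(s) with N_1 ∈ {0, -1, 2, -2}. Their N_4 values: 2, 2, 4, 2. Mean = 2.5.
Difference = 3.5 − 2.5 = 1.

1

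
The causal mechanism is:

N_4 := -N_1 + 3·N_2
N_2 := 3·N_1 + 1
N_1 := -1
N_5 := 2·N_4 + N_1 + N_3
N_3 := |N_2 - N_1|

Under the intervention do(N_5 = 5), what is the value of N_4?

The intervention breaks the incoming arrows to N_5: N_5 := 2·N_4 + N_1 + N_3 no longer applies, and N_5 = 5.
Since N_4 is not a descendant of the intervened variable, it is unaffected.
N_2 = 3·N_1 + 1  [with N_1=-1]  = -2
N_4 = -N_1 + 3·N_2  [with N_1=-1, N_2=-2]  = -5

-5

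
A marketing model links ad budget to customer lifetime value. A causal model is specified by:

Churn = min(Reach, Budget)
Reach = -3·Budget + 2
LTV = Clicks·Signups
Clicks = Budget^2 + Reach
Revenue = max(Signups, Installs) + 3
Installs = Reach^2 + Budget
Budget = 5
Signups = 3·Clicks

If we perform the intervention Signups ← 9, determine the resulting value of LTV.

do(Signups=9) replaces the equation Signups = 3·Clicks with the constant Signups = 9.
Reach = -3·Budget + 2  [with Budget=5]  = -13
Clicks = Budget^2 + Reach  [with Budget=5, Reach=-13]  = 12
LTV = Clicks·Signups  [with Clicks=12, Signups=9]  = 108

108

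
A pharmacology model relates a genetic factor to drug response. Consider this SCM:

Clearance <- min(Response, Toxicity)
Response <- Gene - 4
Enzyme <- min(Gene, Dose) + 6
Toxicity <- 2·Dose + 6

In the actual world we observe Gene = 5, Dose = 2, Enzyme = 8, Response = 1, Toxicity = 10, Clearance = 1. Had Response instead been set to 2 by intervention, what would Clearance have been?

Under do(Response=2), the mechanism Response <- Gene - 4 is discarded; Response is fixed at 2.
Toxicity = 2·Dose + 6  [with Dose=2]  = 10
Clearance = min(Response, Toxicity)  [with Response=2, Toxicity=10]  = 2

2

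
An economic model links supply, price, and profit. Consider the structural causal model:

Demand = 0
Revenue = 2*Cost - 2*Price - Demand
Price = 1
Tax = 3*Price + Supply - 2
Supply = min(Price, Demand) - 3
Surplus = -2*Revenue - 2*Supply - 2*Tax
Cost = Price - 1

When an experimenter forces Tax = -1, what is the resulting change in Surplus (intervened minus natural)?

Intervening sets Tax = -1 and removes its equation (Tax = 3*Price + Supply - 2).
Supply = min(Price, Demand) - 3  [with Price=1, Demand=0]  = -3
Cost = Price - 1  [with Price=1]  = 0
Revenue = 2*Cost - 2*Price - Demand  [with Cost=0, Price=1, Demand=0]  = -2
Surplus = -2*Revenue - 2*Supply - 2*Tax  [with Revenue=-2, Supply=-3, Tax=-1]  = 12
Without intervention: Supply = min(Price, Demand) - 3  [with Price=1, Demand=0]  = -3; Cost = Price - 1  [with Price=1]  = 0; Revenue = 2*Cost - 2*Price - Demand  [with Cost=0, Price=1, Demand=0]  = -2; Tax = 3*Price + Supply - 2  [with Price=1, Supply=-3]  = -2; Surplus = -2*Revenue - 2*Supply - 2*Tax  [with Revenue=-2, Supply=-3, Tax=-2]  = 14.
Change = 12 − 14 = -2.

-2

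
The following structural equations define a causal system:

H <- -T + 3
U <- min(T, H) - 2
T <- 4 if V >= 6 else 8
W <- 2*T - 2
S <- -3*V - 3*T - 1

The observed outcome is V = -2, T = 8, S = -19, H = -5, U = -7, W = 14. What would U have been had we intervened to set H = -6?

-8

Intervening sets H = -6 and removes its equation (H <- -T + 3).
T = 4 if V >= 6 else 8  [with V=-2]  = 8
U = min(T, H) - 2  [with T=8, H=-6]  = -8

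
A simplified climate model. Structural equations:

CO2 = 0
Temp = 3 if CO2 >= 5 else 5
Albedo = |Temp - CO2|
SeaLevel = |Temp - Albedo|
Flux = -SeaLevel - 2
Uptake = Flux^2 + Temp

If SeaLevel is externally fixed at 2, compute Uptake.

Under do(SeaLevel=2), the mechanism SeaLevel = |Temp - Albedo| is discarded; SeaLevel is fixed at 2.
Temp = 3 if CO2 >= 5 else 5  [with CO2=0]  = 5
Flux = -SeaLevel - 2  [with SeaLevel=2]  = -4
Uptake = Flux^2 + Temp  [with Flux=-4, Temp=5]  = 21

21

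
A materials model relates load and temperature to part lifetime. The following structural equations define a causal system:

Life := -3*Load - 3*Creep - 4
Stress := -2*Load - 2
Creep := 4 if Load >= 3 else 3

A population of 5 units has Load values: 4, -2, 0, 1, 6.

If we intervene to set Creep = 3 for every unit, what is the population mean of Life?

-18.4

Under do(Creep=3), Creep's equation is replaced by Creep=3 for every unit. Per-unit Life: -25, -7, -13, -16, -31. Mean = -18.4.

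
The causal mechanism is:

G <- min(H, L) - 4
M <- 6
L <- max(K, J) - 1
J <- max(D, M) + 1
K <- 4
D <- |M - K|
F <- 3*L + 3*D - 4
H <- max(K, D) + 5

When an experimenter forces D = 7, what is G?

The intervention breaks the incoming arrows to D: D <- |M - K| no longer applies, and D = 7.
J = max(D, M) + 1  [with D=7, M=6]  = 8
L = max(K, J) - 1  [with K=4, J=8]  = 7
H = max(K, D) + 5  [with K=4, D=7]  = 12
G = min(H, L) - 4  [with H=12, L=7]  = 3

3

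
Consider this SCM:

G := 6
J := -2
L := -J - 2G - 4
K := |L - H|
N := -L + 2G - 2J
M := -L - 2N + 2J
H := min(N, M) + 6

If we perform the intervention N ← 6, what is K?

The intervention breaks the incoming arrows to N: N := -L + 2G - 2J no longer applies, and N = 6.
L = -J - 2G - 4  [with J=-2, G=6]  = -14
M = -L - 2N + 2J  [with L=-14, N=6, J=-2]  = -2
H = min(N, M) + 6  [with N=6, M=-2]  = 4
K = |L - H|  [with L=-14, H=4]  = 18

18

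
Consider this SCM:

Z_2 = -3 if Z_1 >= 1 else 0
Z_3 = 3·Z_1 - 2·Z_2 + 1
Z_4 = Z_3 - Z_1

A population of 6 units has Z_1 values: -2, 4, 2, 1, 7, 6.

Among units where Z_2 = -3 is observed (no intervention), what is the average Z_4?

E[Z_4|Z_2=-3] averages over only the 5 units with Z_2=-3 (Z_1 = 4, 2, 1, 7, 6): Z_4 = 15, 11, 9, 21, 19, mean 15.

15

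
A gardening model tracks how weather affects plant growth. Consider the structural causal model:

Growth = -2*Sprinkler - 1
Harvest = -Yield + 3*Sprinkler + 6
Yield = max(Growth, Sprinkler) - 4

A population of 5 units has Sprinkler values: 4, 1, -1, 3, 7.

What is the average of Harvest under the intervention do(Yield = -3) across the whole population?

do(Yield=-3) breaks Yield's dependence on Sprinkler. With Yield=-3 fixed, Harvest across the units is 21, 12, 6, 18, 30, mean 17.4.

17.4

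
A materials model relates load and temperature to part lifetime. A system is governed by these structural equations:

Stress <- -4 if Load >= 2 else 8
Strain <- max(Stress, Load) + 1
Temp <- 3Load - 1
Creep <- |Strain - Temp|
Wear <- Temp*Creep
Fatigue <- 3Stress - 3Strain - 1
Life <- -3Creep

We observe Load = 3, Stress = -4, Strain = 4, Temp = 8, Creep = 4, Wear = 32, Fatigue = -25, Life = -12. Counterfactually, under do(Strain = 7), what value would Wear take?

8

The intervention breaks the incoming arrows to Strain: Strain <- max(Stress, Load) + 1 no longer applies, and Strain = 7.
Temp = 3Load - 1  [with Load=3]  = 8
Creep = |Strain - Temp|  [with Strain=7, Temp=8]  = 1
Wear = Temp*Creep  [with Temp=8, Creep=1]  = 8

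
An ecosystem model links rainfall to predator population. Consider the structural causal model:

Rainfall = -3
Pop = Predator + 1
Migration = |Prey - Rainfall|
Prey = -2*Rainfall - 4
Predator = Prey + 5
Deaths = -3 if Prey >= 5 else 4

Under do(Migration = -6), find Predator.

7

do(Migration=-6) replaces the equation Migration = |Prey - Rainfall| with the constant Migration = -6.
Predator is not downstream of the intervention, so its value is determined by the original equations.
Prey = -2*Rainfall - 4  [with Rainfall=-3]  = 2
Predator = Prey + 5  [with Prey=2]  = 7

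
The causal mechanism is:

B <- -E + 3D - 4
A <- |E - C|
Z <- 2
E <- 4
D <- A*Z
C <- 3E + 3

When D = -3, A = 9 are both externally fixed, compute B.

-17

Setting D = -3, A = 9 by intervention discards those variables' equations.
B = -E + 3D - 4  [with E=4, D=-3]  = -17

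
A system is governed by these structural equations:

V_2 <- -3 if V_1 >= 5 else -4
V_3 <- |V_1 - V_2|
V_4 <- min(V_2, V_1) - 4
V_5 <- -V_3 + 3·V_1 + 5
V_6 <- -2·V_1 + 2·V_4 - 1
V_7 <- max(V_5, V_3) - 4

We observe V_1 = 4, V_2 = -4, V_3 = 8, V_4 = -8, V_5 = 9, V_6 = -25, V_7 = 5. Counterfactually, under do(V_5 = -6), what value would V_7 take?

4

Under do(V_5=-6), the mechanism V_5 <- -V_3 + 3·V_1 + 5 is discarded; V_5 is fixed at -6.
V_2 = -3 if V_1 >= 5 else -4  [with V_1=4]  = -4
V_3 = |V_1 - V_2|  [with V_1=4, V_2=-4]  = 8
V_7 = max(V_5, V_3) - 4  [with V_5=-6, V_3=8]  = 4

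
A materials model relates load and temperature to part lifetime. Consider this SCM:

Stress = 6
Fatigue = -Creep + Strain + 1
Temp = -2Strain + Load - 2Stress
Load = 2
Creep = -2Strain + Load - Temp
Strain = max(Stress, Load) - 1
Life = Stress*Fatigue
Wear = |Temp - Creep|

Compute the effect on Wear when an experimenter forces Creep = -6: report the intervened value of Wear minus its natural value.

The intervention breaks the incoming arrows to Creep: Creep = -2Strain + Load - Temp no longer applies, and Creep = -6.
Strain = max(Stress, Load) - 1  [with Stress=6, Load=2]  = 5
Temp = -2Strain + Load - 2Stress  [with Strain=5, Load=2, Stress=6]  = -20
Wear = |Temp - Creep|  [with Temp=-20, Creep=-6]  = 14
Without intervention: Strain = max(Stress, Load) - 1  [with Stress=6, Load=2]  = 5; Temp = -2Strain + Load - 2Stress  [with Strain=5, Load=2, Stress=6]  = -20; Creep = -2Strain + Load - Temp  [with Strain=5, Load=2, Temp=-20]  = 12; Wear = |Temp - Creep|  [with Temp=-20, Creep=12]  = 32.
Change = 14 − 32 = -18.

-18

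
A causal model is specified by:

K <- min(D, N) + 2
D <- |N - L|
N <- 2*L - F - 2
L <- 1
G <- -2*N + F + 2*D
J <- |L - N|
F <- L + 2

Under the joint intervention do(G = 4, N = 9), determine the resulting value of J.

Setting G = 4, N = 9 by intervention discards those variables' equations.
J = |L - N|  [with L=1, N=9]  = 8

8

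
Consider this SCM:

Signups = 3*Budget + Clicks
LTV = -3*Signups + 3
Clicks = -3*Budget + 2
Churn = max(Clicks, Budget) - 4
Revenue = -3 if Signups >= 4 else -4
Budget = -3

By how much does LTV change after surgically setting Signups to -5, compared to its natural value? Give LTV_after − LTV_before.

The intervention breaks the incoming arrows to Signups: Signups = 3*Budget + Clicks no longer applies, and Signups = -5.
LTV = -3*Signups + 3  [with Signups=-5]  = 18
Without intervention: Clicks = -3*Budget + 2  [with Budget=-3]  = 11; Signups = 3*Budget + Clicks  [with Budget=-3, Clicks=11]  = 2; LTV = -3*Signups + 3  [with Signups=2]  = -3.
Change = 18 − (-3) = 21.

21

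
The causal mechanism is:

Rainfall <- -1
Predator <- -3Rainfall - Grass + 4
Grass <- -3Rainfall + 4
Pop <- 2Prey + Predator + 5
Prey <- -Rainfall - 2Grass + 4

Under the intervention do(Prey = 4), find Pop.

do(Prey=4) replaces the equation Prey <- -Rainfall - 2Grass + 4 with the constant Prey = 4.
Grass = -3Rainfall + 4  [with Rainfall=-1]  = 7
Predator = -3Rainfall - Grass + 4  [with Rainfall=-1, Grass=7]  = 0
Pop = 2Prey + Predator + 5  [with Prey=4, Predator=0]  = 13

13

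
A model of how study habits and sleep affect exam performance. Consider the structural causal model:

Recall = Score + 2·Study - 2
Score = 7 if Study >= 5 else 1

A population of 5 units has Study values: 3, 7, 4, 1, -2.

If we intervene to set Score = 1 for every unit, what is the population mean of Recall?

Every unit gets Score=1 under the intervention. Recall values become 5, 13, 7, 1, -5; E[Recall|do(Score=1)] = 4.2.

4.2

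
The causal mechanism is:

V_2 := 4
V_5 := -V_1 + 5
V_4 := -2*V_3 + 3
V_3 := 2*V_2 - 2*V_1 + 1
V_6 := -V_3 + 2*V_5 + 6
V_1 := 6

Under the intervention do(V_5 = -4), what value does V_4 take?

9

The intervention breaks the incoming arrows to V_5: V_5 := -V_1 + 5 no longer applies, and V_5 = -4.
Since V_4 is not a descendant of the intervened variable, it is unaffected.
V_3 = 2*V_2 - 2*V_1 + 1  [with V_2=4, V_1=6]  = -3
V_4 = -2*V_3 + 3  [with V_3=-3]  = 9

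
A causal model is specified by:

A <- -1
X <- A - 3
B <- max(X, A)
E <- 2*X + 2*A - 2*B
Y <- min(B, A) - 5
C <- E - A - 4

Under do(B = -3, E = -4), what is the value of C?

Setting B = -3, E = -4 by intervention discards those variables' equations.
C = E - A - 4  [with E=-4, A=-1]  = -7

-7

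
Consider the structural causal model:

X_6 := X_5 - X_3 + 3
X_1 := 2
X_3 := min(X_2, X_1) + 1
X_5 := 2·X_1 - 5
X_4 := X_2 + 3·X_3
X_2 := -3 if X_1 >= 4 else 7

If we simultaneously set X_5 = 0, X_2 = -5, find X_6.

7

The joint intervention fixes X_5 = 0, X_2 = -5, removing each variable's own equation.
X_3 = min(X_2, X_1) + 1  [with X_2=-5, X_1=2]  = -4
X_6 = X_5 - X_3 + 3  [with X_5=0, X_3=-4]  = 7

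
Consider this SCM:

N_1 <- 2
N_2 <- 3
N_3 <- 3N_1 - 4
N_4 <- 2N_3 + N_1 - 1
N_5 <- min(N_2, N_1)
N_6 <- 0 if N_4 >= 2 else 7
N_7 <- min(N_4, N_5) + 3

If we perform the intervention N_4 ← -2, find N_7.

1

The intervention breaks the incoming arrows to N_4: N_4 <- 2N_3 + N_1 - 1 no longer applies, and N_4 = -2.
N_5 = min(N_2, N_1)  [with N_2=3, N_1=2]  = 2
N_7 = min(N_4, N_5) + 3  [with N_4=-2, N_5=2]  = 1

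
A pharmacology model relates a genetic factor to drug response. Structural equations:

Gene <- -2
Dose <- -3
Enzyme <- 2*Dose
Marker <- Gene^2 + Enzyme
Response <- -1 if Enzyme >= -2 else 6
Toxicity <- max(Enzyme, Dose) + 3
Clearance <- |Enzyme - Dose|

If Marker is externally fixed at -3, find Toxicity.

0

Under do(Marker=-3), the mechanism Marker <- Gene^2 + Enzyme is discarded; Marker is fixed at -3.
Since Toxicity is not a descendant of the intervened variable, it is unaffected.
Enzyme = 2*Dose  [with Dose=-3]  = -6
Toxicity = max(Enzyme, Dose) + 3  [with Enzyme=-6, Dose=-3]  = 0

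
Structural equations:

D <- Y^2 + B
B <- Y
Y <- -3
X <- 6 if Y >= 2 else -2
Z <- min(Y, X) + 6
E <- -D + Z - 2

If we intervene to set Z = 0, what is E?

The intervention breaks the incoming arrows to Z: Z <- min(Y, X) + 6 no longer applies, and Z = 0.
B = Y  [with Y=-3]  = -3
D = Y^2 + B  [with Y=-3, B=-3]  = 6
E = -D + Z - 2  [with D=6, Z=0]  = -8

-8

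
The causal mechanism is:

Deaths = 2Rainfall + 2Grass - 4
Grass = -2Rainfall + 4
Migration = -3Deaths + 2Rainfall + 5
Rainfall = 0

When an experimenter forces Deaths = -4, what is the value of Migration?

The intervention breaks the incoming arrows to Deaths: Deaths = 2Rainfall + 2Grass - 4 no longer applies, and Deaths = -4.
Migration = -3Deaths + 2Rainfall + 5  [with Deaths=-4, Rainfall=0]  = 17

17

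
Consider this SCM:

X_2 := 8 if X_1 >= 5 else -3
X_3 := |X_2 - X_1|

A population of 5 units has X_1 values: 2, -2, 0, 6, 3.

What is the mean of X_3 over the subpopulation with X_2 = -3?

3.75

Conditioning on X_2=-3 selects the 4 unit(s) with X_1 ∈ {2, -2, 0, 3}. Their X_3 values: 5, 1, 3, 6. Mean = 3.75.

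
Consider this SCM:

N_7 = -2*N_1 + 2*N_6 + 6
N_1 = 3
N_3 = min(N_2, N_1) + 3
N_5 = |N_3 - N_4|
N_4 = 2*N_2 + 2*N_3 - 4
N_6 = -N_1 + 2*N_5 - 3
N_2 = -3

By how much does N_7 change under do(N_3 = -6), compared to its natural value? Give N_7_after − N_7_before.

24

The intervention breaks the incoming arrows to N_3: N_3 = min(N_2, N_1) + 3 no longer applies, and N_3 = -6.
N_4 = 2*N_2 + 2*N_3 - 4  [with N_2=-3, N_3=-6]  = -22
N_5 = |N_3 - N_4|  [with N_3=-6, N_4=-22]  = 16
N_6 = -N_1 + 2*N_5 - 3  [with N_1=3, N_5=16]  = 26
N_7 = -2*N_1 + 2*N_6 + 6  [with N_1=3, N_6=26]  = 52
Without intervention: N_3 = min(N_2, N_1) + 3  [with N_2=-3, N_1=3]  = 0; N_4 = 2*N_2 + 2*N_3 - 4  [with N_2=-3, N_3=0]  = -10; N_5 = |N_3 - N_4|  [with N_3=0, N_4=-10]  = 10; N_6 = -N_1 + 2*N_5 - 3  [with N_1=3, N_5=10]  = 14; N_7 = -2*N_1 + 2*N_6 + 6  [with N_1=3, N_6=14]  = 28.
Change = 52 − 28 = 24.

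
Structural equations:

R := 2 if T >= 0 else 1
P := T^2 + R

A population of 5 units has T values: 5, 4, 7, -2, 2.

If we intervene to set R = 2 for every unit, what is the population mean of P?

do(R=2) breaks R's dependence on T. With R=2 fixed, P across the units is 27, 18, 51, 6, 6, mean 21.6.

21.6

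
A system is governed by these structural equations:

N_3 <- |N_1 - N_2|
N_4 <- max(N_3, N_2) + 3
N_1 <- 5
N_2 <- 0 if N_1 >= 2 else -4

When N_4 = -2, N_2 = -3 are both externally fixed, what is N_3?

8

Setting N_4 = -2, N_2 = -3 by intervention discards those variables' equations.
N_3 = |N_1 - N_2|  [with N_1=5, N_2=-3]  = 8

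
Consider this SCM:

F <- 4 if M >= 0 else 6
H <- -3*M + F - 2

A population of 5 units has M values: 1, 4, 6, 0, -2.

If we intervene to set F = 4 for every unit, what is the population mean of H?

-3.4

Under do(F=4), F's equation is replaced by F=4 for every unit. Per-unit H: -1, -10, -16, 2, 8. Mean = -3.4.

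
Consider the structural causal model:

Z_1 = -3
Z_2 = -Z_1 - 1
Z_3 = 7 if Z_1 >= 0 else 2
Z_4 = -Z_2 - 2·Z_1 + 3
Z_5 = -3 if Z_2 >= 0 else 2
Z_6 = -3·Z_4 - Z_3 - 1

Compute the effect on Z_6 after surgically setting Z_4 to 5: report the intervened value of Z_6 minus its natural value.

Under do(Z_4=5), the mechanism Z_4 = -Z_2 - 2·Z_1 + 3 is discarded; Z_4 is fixed at 5.
Z_3 = 7 if Z_1 >= 0 else 2  [with Z_1=-3]  = 2
Z_6 = -3·Z_4 - Z_3 - 1  [with Z_4=5, Z_3=2]  = -18
Without intervention: Z_2 = -Z_1 - 1  [with Z_1=-3]  = 2; Z_3 = 7 if Z_1 >= 0 else 2  [with Z_1=-3]  = 2; Z_4 = -Z_2 - 2·Z_1 + 3  [with Z_2=2, Z_1=-3]  = 7; Z_6 = -3·Z_4 - Z_3 - 1  [with Z_4=7, Z_3=2]  = -24.
Change = -18 − (-24) = 6.

6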